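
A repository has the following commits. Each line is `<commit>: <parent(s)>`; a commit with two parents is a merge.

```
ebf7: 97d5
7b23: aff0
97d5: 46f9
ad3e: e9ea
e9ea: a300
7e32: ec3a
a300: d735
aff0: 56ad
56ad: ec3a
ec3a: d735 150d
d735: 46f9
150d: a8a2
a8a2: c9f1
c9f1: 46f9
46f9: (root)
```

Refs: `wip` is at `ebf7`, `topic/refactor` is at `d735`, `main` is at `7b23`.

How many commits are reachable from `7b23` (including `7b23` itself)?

Walking parent pointers from 7b23: reachable set = {150d, 46f9, 56ad, 7b23, a8a2, aff0, c9f1, d735, ec3a}.
That is 9 commits.

9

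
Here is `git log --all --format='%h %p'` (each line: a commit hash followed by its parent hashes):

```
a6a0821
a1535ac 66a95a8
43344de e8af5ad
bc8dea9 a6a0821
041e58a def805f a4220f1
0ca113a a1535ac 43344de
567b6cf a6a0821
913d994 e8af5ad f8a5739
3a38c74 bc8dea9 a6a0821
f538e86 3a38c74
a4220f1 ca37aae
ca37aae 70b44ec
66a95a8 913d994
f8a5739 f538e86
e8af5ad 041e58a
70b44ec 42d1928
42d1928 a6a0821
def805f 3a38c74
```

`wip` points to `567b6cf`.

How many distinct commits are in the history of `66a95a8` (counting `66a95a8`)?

14

Walking parent pointers from 66a95a8: reachable set = {041e58a, 3a38c74, 42d1928, 66a95a8, 70b44ec, 913d994, a4220f1, a6a0821, bc8dea9, ca37aae, def805f, e8af5ad, f538e86, f8a5739}.
That is 14 commits.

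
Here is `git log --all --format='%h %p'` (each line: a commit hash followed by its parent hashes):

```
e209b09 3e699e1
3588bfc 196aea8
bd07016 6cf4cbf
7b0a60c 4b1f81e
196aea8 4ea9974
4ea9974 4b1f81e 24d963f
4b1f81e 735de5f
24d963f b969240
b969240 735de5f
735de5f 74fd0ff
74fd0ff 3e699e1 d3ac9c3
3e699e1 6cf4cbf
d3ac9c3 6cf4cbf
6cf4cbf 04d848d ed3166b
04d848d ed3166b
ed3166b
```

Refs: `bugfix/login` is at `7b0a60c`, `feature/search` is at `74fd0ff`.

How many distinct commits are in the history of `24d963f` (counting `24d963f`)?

9

Walking parent pointers from 24d963f: reachable set = {04d848d, 24d963f, 3e699e1, 6cf4cbf, 735de5f, 74fd0ff, b969240, d3ac9c3, ed3166b}.
That is 9 commits.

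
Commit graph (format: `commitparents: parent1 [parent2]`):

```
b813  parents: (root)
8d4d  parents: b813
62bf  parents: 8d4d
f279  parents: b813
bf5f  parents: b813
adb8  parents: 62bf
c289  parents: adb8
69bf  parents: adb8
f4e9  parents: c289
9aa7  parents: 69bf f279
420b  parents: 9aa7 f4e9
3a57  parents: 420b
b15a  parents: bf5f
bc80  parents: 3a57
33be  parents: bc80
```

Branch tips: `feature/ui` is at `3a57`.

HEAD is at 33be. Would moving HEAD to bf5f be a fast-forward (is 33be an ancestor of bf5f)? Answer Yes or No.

No

A fast-forward from 33be to bf5f is possible iff 33be is an ancestor of bf5f.
Ancestors of bf5f: {b813, bf5f}.
33be is not among them, so fast-forward is not possible.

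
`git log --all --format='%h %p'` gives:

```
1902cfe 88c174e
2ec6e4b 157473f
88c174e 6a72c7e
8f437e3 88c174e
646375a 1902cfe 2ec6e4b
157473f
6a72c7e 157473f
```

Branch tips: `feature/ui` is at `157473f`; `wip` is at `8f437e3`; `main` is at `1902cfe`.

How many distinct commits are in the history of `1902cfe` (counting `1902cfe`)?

4

Walking parent pointers from 1902cfe: reachable set = {157473f, 1902cfe, 6a72c7e, 88c174e}.
That is 4 commits.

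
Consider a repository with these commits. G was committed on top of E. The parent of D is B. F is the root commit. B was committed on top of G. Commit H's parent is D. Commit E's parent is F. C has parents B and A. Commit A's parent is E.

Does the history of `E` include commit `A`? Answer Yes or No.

Ancestors of E: {E, F}.
A is not in that set, so it is not an ancestor of E.

No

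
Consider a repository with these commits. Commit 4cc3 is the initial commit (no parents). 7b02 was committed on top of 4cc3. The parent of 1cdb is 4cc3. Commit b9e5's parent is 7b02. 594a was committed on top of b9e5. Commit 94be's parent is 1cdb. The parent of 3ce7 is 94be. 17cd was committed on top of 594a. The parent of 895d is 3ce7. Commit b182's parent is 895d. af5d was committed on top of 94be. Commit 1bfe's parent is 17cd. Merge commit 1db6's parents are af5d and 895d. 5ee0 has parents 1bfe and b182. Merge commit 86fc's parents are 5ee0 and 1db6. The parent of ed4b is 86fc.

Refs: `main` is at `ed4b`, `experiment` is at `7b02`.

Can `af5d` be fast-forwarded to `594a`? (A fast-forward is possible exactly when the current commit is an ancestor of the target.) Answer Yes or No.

A fast-forward from af5d to 594a is possible iff af5d is an ancestor of 594a.
Ancestors of 594a: {4cc3, 594a, 7b02, b9e5}.
af5d is not among them, so fast-forward is not possible.

No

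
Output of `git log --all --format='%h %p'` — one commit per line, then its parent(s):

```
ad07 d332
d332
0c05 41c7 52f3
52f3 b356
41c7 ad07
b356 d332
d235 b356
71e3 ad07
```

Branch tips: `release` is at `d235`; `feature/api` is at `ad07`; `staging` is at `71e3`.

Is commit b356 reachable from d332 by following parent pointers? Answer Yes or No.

No

Ancestors of d332: {d332}.
b356 is not in that set, so it is not an ancestor of d332.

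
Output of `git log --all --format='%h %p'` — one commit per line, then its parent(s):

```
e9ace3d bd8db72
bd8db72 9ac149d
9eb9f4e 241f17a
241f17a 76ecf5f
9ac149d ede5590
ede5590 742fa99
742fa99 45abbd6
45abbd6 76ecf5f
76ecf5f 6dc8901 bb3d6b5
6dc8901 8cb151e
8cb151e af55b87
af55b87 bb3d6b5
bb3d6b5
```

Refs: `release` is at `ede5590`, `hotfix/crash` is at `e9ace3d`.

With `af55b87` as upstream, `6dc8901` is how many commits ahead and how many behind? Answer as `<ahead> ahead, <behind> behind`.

2 ahead, 0 behind

Reachable from 6dc8901: {6dc8901, 8cb151e, af55b87, bb3d6b5}.
Reachable from af55b87: {af55b87, bb3d6b5}.
Only in 6dc8901's history (ahead): {6dc8901, 8cb151e} — 2.
Only in af55b87's history (behind): {} — 0.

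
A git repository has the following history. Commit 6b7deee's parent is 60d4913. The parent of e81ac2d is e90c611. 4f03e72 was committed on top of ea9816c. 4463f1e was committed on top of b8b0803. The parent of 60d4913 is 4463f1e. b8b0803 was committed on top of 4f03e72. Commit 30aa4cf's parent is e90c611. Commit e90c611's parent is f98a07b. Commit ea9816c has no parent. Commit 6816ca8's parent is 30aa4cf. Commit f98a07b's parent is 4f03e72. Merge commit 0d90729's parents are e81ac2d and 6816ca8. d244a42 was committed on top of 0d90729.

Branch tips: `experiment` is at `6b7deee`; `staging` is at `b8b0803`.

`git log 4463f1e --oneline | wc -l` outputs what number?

4

Walking parent pointers from 4463f1e: reachable set = {4463f1e, 4f03e72, b8b0803, ea9816c}.
That is 4 commits.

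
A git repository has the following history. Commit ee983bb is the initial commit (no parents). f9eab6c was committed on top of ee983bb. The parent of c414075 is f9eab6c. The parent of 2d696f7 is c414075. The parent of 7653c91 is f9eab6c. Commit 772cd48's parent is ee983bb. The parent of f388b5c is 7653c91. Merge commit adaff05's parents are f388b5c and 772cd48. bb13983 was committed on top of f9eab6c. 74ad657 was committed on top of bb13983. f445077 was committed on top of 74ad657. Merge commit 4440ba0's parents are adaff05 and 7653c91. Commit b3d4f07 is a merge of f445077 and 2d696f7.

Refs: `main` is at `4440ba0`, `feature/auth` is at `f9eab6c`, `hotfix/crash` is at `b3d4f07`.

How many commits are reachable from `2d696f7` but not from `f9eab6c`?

Reachable from 2d696f7: {2d696f7, c414075, ee983bb, f9eab6c}.
Reachable from f9eab6c: {ee983bb, f9eab6c}.
In 2d696f7's history but not f9eab6c's: {2d696f7, c414075} — 2 commits.

2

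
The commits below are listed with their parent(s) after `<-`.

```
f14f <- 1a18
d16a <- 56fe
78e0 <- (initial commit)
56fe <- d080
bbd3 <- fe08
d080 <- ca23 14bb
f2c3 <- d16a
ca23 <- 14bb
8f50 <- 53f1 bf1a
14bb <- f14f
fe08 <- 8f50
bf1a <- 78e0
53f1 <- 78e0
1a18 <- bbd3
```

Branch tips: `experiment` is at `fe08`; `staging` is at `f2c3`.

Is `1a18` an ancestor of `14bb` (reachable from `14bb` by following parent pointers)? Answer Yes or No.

Yes

Ancestors of 14bb (commits reachable by following parents): {14bb, 1a18, 53f1, 78e0, 8f50, bbd3, bf1a, f14f, fe08}.
1a18 is in that set, so it is an ancestor of 14bb.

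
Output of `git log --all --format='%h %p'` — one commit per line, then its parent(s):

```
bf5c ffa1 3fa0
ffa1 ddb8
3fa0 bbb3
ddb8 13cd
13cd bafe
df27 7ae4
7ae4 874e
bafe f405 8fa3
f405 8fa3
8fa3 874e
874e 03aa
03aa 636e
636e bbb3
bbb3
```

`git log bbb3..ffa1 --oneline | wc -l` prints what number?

9

Reachable from ffa1: {03aa, 13cd, 636e, 874e, 8fa3, bafe, bbb3, ddb8, f405, ffa1}.
Reachable from bbb3: {bbb3}.
In ffa1's history but not bbb3's: {03aa, 13cd, 636e, 874e, 8fa3, bafe, ddb8, f405, ffa1} — 9 commits.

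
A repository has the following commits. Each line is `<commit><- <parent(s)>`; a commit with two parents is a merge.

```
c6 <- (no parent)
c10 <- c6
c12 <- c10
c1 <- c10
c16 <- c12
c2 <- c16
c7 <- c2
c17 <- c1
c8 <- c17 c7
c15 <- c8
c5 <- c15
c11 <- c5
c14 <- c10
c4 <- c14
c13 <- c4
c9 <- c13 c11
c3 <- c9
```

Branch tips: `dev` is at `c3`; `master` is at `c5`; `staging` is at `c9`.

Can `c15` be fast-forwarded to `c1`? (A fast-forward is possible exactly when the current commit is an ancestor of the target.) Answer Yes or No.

A fast-forward from c15 to c1 is possible iff c15 is an ancestor of c1.
Ancestors of c1: {c1, c10, c6}.
c15 is not among them, so fast-forward is not possible.

No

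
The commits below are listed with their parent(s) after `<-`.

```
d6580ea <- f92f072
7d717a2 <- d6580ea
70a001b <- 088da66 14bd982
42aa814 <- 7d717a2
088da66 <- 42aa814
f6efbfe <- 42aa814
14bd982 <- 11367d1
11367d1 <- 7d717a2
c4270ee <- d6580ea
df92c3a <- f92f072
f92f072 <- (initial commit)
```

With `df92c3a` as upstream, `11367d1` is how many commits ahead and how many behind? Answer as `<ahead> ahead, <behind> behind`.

Reachable from 11367d1: {11367d1, 7d717a2, d6580ea, f92f072}.
Reachable from df92c3a: {df92c3a, f92f072}.
Only in 11367d1's history (ahead): {11367d1, 7d717a2, d6580ea} — 3.
Only in df92c3a's history (behind): {df92c3a} — 1.

3 ahead, 1 behind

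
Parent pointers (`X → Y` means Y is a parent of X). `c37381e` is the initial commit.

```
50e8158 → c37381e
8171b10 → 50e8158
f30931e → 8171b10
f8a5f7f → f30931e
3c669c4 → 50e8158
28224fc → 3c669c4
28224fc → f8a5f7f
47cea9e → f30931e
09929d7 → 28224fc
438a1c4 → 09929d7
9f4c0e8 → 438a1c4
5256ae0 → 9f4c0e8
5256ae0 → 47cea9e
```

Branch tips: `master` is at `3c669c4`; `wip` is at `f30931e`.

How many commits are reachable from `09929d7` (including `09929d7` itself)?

8

Walking parent pointers from 09929d7: reachable set = {09929d7, 28224fc, 3c669c4, 50e8158, 8171b10, c37381e, f30931e, f8a5f7f}.
That is 8 commits.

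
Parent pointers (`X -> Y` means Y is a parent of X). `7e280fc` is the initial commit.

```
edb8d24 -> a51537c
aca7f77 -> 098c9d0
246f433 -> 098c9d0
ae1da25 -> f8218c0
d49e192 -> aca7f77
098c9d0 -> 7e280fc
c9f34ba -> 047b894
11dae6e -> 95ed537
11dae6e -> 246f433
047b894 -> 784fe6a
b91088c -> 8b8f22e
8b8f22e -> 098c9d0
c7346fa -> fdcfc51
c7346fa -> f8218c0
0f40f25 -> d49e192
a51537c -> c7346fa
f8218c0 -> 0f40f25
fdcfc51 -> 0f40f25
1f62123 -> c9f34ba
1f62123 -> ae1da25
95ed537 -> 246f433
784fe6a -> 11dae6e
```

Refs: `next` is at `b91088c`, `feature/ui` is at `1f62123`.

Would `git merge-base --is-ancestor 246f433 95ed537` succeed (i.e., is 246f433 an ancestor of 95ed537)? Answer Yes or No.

Yes

Ancestors of 95ed537 (commits reachable by following parents): {098c9d0, 246f433, 7e280fc, 95ed537}.
246f433 is in that set, so it is an ancestor of 95ed537.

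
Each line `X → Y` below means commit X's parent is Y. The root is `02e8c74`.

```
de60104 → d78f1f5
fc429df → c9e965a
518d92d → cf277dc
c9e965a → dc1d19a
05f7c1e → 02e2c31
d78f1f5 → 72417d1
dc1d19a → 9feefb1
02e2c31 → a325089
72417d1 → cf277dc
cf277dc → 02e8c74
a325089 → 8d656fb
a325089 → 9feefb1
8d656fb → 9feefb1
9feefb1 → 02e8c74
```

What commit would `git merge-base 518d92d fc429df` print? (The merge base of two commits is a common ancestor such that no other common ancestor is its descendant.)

Ancestors of 518d92d: {02e8c74, 518d92d, cf277dc}.
Ancestors of fc429df: {02e8c74, 9feefb1, c9e965a, dc1d19a, fc429df}.
Common ancestors: {02e8c74}.
The only common ancestor is 02e8c74, so it is the merge base.

02e8c74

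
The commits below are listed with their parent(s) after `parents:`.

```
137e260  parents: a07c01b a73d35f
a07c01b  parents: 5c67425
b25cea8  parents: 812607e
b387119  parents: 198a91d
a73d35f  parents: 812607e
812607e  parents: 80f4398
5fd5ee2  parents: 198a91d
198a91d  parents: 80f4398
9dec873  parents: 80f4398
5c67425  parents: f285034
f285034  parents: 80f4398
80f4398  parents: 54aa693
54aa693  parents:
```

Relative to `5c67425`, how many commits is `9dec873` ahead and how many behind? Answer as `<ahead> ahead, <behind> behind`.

1 ahead, 2 behind

Reachable from 9dec873: {54aa693, 80f4398, 9dec873}.
Reachable from 5c67425: {54aa693, 5c67425, 80f4398, f285034}.
Only in 9dec873's history (ahead): {9dec873} — 1.
Only in 5c67425's history (behind): {5c67425, f285034} — 2.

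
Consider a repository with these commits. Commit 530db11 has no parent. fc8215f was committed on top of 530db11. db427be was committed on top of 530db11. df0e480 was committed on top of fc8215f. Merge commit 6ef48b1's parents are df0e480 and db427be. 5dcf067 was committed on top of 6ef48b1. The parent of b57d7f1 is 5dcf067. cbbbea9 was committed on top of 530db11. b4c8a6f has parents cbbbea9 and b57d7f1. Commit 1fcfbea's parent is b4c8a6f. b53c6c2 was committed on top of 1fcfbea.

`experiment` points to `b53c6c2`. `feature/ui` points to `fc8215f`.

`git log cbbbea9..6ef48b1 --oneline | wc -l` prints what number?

Reachable from 6ef48b1: {530db11, 6ef48b1, db427be, df0e480, fc8215f}.
Reachable from cbbbea9: {530db11, cbbbea9}.
In 6ef48b1's history but not cbbbea9's: {6ef48b1, db427be, df0e480, fc8215f} — 4 commits.

4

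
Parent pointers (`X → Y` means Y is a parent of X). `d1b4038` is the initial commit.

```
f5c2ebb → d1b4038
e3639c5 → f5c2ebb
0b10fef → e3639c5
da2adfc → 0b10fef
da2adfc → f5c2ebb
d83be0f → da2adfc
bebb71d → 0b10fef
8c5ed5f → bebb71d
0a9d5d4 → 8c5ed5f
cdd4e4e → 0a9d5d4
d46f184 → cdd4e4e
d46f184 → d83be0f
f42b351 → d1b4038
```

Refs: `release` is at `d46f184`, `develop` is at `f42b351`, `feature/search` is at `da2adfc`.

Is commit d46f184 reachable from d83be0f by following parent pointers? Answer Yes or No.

Ancestors of d83be0f: {0b10fef, d1b4038, d83be0f, da2adfc, e3639c5, f5c2ebb}.
d46f184 is not in that set, so it is not an ancestor of d83be0f.

No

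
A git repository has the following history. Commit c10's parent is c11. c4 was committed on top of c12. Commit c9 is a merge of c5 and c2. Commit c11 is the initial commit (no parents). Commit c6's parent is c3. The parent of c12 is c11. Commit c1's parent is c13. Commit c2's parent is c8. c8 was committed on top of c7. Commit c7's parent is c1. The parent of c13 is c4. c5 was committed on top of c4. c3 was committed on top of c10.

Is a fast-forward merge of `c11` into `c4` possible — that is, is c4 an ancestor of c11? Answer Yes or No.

A fast-forward from c4 to c11 is possible iff c4 is an ancestor of c11.
Ancestors of c11: {c11}.
c4 is not among them, so fast-forward is not possible.

No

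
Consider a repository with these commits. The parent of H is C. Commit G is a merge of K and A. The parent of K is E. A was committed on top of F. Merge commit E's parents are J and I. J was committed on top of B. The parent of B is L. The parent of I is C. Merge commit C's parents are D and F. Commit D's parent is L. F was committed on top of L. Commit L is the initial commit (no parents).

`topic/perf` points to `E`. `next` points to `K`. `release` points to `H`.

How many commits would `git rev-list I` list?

5

Walking parent pointers from I: reachable set = {C, D, F, I, L}.
That is 5 commits.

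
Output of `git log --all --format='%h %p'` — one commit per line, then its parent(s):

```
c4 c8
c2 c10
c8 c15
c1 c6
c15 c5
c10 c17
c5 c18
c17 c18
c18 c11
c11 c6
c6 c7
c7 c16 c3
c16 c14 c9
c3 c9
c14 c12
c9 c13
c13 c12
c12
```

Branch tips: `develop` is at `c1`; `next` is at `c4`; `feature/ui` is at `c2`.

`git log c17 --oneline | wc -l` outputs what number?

11

Walking parent pointers from c17: reachable set = {c11, c12, c13, c14, c16, c17, c18, c3, c6, c7, c9}.
That is 11 commits.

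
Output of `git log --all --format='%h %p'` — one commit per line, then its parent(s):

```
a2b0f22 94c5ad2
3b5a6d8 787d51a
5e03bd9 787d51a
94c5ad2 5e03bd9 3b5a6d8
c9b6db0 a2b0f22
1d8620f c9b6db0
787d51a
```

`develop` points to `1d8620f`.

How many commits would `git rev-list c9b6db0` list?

Walking parent pointers from c9b6db0: reachable set = {3b5a6d8, 5e03bd9, 787d51a, 94c5ad2, a2b0f22, c9b6db0}.
That is 6 commits.

6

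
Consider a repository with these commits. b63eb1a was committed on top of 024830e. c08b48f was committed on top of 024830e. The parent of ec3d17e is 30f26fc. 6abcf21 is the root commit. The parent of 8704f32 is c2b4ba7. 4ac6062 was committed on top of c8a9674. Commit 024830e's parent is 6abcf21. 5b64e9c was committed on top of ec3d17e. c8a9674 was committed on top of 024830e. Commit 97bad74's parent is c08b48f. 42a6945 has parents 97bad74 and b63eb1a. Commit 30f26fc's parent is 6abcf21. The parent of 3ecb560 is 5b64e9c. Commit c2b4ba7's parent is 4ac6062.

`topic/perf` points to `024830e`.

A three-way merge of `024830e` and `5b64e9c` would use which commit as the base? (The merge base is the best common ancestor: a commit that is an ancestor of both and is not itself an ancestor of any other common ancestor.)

Ancestors of 024830e: {024830e, 6abcf21}.
Ancestors of 5b64e9c: {30f26fc, 5b64e9c, 6abcf21, ec3d17e}.
Common ancestors: {6abcf21}.
The only common ancestor is 6abcf21, so it is the merge base.

6abcf21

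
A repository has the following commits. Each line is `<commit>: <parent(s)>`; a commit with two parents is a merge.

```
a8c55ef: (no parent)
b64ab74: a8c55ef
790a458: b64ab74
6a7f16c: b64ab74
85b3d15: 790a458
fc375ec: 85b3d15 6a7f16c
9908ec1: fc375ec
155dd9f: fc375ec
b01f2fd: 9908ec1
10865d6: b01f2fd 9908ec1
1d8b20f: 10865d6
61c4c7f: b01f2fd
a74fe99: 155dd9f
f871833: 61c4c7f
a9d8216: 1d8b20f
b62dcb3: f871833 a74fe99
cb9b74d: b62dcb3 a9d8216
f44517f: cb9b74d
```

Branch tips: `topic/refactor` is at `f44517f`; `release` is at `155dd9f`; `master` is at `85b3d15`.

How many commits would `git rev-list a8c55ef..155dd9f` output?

Reachable from 155dd9f: {155dd9f, 6a7f16c, 790a458, 85b3d15, a8c55ef, b64ab74, fc375ec}.
Reachable from a8c55ef: {a8c55ef}.
In 155dd9f's history but not a8c55ef's: {155dd9f, 6a7f16c, 790a458, 85b3d15, b64ab74, fc375ec} — 6 commits.

6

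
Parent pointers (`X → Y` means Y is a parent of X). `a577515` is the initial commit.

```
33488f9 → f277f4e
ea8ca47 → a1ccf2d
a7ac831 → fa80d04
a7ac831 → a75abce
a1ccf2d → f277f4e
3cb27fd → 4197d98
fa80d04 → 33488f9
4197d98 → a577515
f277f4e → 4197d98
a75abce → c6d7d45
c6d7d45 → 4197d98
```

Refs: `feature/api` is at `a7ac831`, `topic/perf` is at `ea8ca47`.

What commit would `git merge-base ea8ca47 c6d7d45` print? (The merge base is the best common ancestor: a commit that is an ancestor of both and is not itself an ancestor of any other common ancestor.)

Ancestors of ea8ca47: {4197d98, a1ccf2d, a577515, ea8ca47, f277f4e}.
Ancestors of c6d7d45: {4197d98, a577515, c6d7d45}.
Common ancestors: {4197d98, a577515}.
Among these, 4197d98 is not an ancestor of any other common ancestor — it is the merge base.

4197d98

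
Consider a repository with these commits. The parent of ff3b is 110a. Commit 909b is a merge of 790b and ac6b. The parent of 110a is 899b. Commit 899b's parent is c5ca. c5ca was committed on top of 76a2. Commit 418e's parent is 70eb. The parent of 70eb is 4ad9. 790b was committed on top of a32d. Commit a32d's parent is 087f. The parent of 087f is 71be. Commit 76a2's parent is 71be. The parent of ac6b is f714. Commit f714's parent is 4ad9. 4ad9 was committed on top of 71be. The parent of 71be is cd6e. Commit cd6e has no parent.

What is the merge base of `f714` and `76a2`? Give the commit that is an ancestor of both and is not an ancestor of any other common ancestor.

71be

Ancestors of f714: {4ad9, 71be, cd6e, f714}.
Ancestors of 76a2: {71be, 76a2, cd6e}.
Common ancestors: {71be, cd6e}.
Among these, 71be is not an ancestor of any other common ancestor — it is the merge base.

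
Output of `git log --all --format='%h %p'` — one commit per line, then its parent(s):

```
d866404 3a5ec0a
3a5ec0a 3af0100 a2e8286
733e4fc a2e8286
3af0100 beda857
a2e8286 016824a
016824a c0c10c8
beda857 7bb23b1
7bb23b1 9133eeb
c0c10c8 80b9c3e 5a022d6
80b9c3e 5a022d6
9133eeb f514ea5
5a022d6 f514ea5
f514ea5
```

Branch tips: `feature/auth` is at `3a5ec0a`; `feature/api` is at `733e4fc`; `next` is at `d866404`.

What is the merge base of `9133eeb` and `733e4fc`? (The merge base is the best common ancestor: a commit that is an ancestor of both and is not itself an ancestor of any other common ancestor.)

f514ea5

Ancestors of 9133eeb: {9133eeb, f514ea5}.
Ancestors of 733e4fc: {016824a, 5a022d6, 733e4fc, 80b9c3e, a2e8286, c0c10c8, f514ea5}.
Common ancestors: {f514ea5}.
The only common ancestor is f514ea5, so it is the merge base.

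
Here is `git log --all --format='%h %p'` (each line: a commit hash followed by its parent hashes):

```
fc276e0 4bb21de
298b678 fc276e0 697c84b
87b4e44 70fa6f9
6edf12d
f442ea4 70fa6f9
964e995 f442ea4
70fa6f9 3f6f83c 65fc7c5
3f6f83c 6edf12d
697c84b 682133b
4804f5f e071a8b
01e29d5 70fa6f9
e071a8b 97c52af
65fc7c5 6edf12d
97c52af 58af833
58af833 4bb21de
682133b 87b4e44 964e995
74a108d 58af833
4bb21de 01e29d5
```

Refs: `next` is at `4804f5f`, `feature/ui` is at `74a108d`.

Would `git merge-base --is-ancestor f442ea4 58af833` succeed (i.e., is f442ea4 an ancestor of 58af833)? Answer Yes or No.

Ancestors of 58af833: {01e29d5, 3f6f83c, 4bb21de, 58af833, 65fc7c5, 6edf12d, 70fa6f9}.
f442ea4 is not in that set, so it is not an ancestor of 58af833.

No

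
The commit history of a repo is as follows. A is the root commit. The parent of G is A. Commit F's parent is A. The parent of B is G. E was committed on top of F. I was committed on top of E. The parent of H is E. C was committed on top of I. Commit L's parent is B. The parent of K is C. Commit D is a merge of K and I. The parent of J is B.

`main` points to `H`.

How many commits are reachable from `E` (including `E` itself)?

Walking parent pointers from E: reachable set = {A, E, F}.
That is 3 commits.

3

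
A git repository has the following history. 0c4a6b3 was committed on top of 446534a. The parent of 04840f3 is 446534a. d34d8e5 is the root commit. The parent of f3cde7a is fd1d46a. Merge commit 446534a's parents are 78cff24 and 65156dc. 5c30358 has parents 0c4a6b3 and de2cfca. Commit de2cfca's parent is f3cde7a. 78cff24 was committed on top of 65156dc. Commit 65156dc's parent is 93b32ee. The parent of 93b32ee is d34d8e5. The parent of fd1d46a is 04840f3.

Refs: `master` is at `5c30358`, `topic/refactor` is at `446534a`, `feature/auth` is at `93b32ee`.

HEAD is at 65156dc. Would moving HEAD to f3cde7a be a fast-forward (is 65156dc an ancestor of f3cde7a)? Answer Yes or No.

A fast-forward from 65156dc to f3cde7a is possible iff 65156dc is an ancestor of f3cde7a.
Ancestors of f3cde7a: {04840f3, 446534a, 65156dc, 78cff24, 93b32ee, d34d8e5, f3cde7a, fd1d46a}.
65156dc is among them, so fast-forward is possible.

Yes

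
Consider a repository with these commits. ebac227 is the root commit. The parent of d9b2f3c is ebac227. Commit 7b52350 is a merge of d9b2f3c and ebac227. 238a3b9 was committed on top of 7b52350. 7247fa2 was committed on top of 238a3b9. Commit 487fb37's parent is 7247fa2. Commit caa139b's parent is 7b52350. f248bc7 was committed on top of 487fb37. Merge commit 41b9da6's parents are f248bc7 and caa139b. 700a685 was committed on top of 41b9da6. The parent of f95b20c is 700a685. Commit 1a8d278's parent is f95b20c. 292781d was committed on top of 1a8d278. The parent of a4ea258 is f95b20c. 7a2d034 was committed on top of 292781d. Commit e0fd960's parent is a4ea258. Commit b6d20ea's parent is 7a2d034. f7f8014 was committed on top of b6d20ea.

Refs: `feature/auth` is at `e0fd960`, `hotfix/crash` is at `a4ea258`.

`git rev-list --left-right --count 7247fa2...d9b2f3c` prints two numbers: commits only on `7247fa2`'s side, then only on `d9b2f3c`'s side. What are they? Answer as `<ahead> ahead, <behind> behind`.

3 ahead, 0 behind

Reachable from 7247fa2: {238a3b9, 7247fa2, 7b52350, d9b2f3c, ebac227}.
Reachable from d9b2f3c: {d9b2f3c, ebac227}.
Only in 7247fa2's history (ahead): {238a3b9, 7247fa2, 7b52350} — 3.
Only in d9b2f3c's history (behind): {} — 0.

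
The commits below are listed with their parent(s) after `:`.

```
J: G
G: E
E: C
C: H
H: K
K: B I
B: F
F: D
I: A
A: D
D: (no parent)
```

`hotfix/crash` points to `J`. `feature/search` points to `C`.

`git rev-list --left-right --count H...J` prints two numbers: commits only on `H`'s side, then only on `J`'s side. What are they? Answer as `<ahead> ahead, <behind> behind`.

Reachable from H: {A, B, D, F, H, I, K}.
Reachable from J: {A, B, C, D, E, F, G, H, I, J, K}.
Only in H's history (ahead): {} — 0.
Only in J's history (behind): {C, E, G, J} — 4.

0 ahead, 4 behind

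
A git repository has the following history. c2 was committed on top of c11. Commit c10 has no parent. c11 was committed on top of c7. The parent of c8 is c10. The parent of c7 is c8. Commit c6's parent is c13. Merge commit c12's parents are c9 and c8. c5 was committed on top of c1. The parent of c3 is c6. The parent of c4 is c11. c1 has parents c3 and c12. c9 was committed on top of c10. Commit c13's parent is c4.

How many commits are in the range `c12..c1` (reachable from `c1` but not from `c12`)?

7

Reachable from c1: {c1, c10, c11, c12, c13, c3, c4, c6, c7, c8, c9}.
Reachable from c12: {c10, c12, c8, c9}.
In c1's history but not c12's: {c1, c11, c13, c3, c4, c6, c7} — 7 commits.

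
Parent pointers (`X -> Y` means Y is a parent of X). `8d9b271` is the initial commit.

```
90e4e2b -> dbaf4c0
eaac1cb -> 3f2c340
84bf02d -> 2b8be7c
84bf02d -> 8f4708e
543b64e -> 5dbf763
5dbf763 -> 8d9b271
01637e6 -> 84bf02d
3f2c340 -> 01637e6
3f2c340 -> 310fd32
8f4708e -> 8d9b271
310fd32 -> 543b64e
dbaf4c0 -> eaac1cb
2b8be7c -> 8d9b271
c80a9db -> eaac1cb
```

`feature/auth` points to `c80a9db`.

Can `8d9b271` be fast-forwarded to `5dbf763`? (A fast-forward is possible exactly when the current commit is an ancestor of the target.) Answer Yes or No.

Yes

A fast-forward from 8d9b271 to 5dbf763 is possible iff 8d9b271 is an ancestor of 5dbf763.
Ancestors of 5dbf763: {5dbf763, 8d9b271}.
8d9b271 is among them, so fast-forward is possible.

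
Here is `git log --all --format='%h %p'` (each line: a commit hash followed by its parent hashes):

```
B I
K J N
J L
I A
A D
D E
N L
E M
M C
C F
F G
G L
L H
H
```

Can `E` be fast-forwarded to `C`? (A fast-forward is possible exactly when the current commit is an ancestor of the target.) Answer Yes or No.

A fast-forward from E to C is possible iff E is an ancestor of C.
Ancestors of C: {C, F, G, H, L}.
E is not among them, so fast-forward is not possible.

No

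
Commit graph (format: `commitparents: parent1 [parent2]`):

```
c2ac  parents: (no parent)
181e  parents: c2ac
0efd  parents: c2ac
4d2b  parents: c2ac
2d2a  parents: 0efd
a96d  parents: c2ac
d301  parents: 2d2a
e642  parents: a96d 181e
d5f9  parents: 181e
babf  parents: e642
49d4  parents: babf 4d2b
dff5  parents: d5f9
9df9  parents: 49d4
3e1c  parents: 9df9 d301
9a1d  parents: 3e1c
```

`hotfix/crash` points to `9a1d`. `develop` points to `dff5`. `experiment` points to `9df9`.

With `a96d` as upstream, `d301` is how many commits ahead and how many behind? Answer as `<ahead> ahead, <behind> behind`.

Reachable from d301: {0efd, 2d2a, c2ac, d301}.
Reachable from a96d: {a96d, c2ac}.
Only in d301's history (ahead): {0efd, 2d2a, d301} — 3.
Only in a96d's history (behind): {a96d} — 1.

3 ahead, 1 behind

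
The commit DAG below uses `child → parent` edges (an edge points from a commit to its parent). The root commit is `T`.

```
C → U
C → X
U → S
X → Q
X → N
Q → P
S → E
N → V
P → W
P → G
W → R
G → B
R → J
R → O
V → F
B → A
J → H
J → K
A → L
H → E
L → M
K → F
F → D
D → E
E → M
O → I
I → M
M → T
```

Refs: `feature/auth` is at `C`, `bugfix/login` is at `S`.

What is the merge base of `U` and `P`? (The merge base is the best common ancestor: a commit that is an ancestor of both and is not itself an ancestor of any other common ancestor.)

E

Ancestors of U: {E, M, S, T, U}.
Ancestors of P: {A, B, D, E, F, G, H, I, J, K, L, M, O, P, R, T, W}.
Common ancestors: {E, M, T}.
Among these, E is not an ancestor of any other common ancestor — it is the merge base.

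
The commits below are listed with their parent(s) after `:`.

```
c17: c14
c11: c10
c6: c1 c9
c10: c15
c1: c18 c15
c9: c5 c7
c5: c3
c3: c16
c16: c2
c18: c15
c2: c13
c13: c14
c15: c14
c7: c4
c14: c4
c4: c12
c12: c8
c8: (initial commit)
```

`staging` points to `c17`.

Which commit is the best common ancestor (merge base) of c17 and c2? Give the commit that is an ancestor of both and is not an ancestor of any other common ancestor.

c14

Ancestors of c17: {c12, c14, c17, c4, c8}.
Ancestors of c2: {c12, c13, c14, c2, c4, c8}.
Common ancestors: {c12, c14, c4, c8}.
Among these, c14 is not an ancestor of any other common ancestor — it is the merge base.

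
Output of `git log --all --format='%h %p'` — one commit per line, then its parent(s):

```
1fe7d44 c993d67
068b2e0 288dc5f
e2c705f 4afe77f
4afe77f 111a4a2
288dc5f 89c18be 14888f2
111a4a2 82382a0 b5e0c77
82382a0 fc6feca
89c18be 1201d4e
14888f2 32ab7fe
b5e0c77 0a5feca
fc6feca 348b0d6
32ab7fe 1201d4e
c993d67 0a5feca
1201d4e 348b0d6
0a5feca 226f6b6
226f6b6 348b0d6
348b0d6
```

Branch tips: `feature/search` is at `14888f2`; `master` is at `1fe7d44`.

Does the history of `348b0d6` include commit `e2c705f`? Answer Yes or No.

Ancestors of 348b0d6: {348b0d6}.
e2c705f is not in that set, so it is not an ancestor of 348b0d6.

No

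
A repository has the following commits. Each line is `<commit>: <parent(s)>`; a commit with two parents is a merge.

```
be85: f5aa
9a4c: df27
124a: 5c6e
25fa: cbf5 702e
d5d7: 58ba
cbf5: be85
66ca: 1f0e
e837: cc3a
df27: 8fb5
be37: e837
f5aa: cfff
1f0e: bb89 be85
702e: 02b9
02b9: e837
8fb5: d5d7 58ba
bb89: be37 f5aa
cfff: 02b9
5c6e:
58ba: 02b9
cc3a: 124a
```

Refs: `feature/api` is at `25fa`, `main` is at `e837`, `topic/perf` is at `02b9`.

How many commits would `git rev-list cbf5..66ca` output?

Reachable from 66ca: {02b9, 124a, 1f0e, 5c6e, 66ca, bb89, be37, be85, cc3a, cfff, e837, f5aa}.
Reachable from cbf5: {02b9, 124a, 5c6e, be85, cbf5, cc3a, cfff, e837, f5aa}.
In 66ca's history but not cbf5's: {1f0e, 66ca, bb89, be37} — 4 commits.

4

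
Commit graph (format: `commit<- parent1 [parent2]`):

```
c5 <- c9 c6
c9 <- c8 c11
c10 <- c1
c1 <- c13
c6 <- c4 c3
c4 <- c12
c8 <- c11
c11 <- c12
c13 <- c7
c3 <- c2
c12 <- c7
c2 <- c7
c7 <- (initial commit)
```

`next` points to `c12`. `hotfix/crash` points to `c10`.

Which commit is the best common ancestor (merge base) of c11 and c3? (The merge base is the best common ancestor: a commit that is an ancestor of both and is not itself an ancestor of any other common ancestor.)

c7

Ancestors of c11: {c11, c12, c7}.
Ancestors of c3: {c2, c3, c7}.
Common ancestors: {c7}.
The only common ancestor is c7, so it is the merge base.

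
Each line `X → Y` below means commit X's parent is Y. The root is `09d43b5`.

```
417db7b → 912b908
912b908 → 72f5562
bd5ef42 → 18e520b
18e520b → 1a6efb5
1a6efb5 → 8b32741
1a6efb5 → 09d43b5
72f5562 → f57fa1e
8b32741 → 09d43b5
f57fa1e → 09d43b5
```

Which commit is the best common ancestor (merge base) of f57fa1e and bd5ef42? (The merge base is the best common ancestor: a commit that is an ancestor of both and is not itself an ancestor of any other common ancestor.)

09d43b5

Ancestors of f57fa1e: {09d43b5, f57fa1e}.
Ancestors of bd5ef42: {09d43b5, 18e520b, 1a6efb5, 8b32741, bd5ef42}.
Common ancestors: {09d43b5}.
The only common ancestor is 09d43b5, so it is the merge base.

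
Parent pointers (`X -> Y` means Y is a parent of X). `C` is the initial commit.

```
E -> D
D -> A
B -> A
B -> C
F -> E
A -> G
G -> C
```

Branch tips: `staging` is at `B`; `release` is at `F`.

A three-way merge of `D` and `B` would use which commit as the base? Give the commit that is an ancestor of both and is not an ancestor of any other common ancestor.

A

Ancestors of D: {A, C, D, G}.
Ancestors of B: {A, B, C, G}.
Common ancestors: {A, C, G}.
Among these, A is not an ancestor of any other common ancestor — it is the merge base.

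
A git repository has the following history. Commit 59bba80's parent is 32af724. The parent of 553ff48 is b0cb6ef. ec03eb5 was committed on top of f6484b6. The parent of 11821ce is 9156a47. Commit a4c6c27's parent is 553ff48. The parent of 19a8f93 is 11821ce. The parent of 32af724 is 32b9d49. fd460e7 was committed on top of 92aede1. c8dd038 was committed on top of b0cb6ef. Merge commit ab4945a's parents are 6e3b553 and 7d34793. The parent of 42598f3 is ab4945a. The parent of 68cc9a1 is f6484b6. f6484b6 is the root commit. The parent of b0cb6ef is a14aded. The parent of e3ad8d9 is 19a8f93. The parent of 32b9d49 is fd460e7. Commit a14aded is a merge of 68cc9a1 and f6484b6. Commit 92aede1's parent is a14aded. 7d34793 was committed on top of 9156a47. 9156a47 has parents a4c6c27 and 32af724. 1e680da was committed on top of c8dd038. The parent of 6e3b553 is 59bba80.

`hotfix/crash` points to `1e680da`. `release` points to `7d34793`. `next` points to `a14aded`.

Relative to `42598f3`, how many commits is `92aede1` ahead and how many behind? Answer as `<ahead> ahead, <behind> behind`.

Reachable from 92aede1: {68cc9a1, 92aede1, a14aded, f6484b6}.
Reachable from 42598f3: {32af724, 32b9d49, 42598f3, 553ff48, 59bba80, 68cc9a1, 6e3b553, 7d34793, 9156a47, 92aede1, a14aded, a4c6c27, ab4945a, b0cb6ef, f6484b6, fd460e7}.
Only in 92aede1's history (ahead): {} — 0.
Only in 42598f3's history (behind): {32af724, 32b9d49, 42598f3, 553ff48, 59bba80, 6e3b553, 7d34793, 9156a47, a4c6c27, ab4945a, b0cb6ef, fd460e7} — 12.

0 ahead, 12 behind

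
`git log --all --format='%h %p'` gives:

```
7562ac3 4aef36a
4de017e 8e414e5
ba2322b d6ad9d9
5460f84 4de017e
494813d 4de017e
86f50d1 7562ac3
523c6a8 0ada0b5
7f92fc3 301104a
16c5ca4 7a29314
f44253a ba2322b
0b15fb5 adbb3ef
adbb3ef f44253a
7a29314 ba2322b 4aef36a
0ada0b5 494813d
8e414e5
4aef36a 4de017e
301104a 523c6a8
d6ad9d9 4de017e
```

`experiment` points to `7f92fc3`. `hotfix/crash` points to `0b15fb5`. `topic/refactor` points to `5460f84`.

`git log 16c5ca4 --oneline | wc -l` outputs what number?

Walking parent pointers from 16c5ca4: reachable set = {16c5ca4, 4aef36a, 4de017e, 7a29314, 8e414e5, ba2322b, d6ad9d9}.
That is 7 commits.

7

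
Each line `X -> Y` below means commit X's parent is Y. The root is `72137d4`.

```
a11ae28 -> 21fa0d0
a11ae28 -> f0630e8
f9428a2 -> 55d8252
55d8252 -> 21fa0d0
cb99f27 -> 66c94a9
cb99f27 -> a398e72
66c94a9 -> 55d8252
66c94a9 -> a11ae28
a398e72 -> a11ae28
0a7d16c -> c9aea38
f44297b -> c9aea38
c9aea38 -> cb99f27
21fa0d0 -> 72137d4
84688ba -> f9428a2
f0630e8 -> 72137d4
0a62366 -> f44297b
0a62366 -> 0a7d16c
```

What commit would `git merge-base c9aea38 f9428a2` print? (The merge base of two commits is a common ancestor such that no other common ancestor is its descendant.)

55d8252

Ancestors of c9aea38: {21fa0d0, 55d8252, 66c94a9, 72137d4, a11ae28, a398e72, c9aea38, cb99f27, f0630e8}.
Ancestors of f9428a2: {21fa0d0, 55d8252, 72137d4, f9428a2}.
Common ancestors: {21fa0d0, 55d8252, 72137d4}.
Among these, 55d8252 is not an ancestor of any other common ancestor — it is the merge base.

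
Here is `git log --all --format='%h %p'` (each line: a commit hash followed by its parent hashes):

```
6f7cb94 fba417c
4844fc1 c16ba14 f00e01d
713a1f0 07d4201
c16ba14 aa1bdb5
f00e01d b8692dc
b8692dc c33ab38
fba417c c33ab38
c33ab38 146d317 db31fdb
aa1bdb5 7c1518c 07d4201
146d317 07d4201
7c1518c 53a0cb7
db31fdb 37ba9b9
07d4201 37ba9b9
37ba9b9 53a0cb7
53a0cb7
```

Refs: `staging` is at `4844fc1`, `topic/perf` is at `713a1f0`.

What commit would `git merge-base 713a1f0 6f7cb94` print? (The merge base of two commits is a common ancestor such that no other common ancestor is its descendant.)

07d4201

Ancestors of 713a1f0: {07d4201, 37ba9b9, 53a0cb7, 713a1f0}.
Ancestors of 6f7cb94: {07d4201, 146d317, 37ba9b9, 53a0cb7, 6f7cb94, c33ab38, db31fdb, fba417c}.
Common ancestors: {07d4201, 37ba9b9, 53a0cb7}.
Among these, 07d4201 is not an ancestor of any other common ancestor — it is the merge base.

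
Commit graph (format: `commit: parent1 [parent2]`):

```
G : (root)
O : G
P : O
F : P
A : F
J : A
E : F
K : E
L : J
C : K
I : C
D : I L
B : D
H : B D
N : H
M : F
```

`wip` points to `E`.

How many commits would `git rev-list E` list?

Walking parent pointers from E: reachable set = {E, F, G, O, P}.
That is 5 commits.

5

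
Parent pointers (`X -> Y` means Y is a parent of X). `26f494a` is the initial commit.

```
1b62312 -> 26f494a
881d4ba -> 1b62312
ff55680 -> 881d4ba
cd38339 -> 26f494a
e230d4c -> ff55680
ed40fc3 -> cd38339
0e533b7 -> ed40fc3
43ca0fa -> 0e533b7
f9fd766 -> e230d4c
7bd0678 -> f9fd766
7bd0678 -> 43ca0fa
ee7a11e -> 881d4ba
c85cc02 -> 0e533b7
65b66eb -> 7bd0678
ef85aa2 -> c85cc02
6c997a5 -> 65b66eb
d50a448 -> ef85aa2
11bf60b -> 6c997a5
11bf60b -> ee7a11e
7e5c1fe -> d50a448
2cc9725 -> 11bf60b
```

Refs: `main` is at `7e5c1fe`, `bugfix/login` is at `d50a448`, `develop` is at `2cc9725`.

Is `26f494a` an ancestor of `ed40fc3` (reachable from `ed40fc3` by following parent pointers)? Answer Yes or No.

Ancestors of ed40fc3 (commits reachable by following parents): {26f494a, cd38339, ed40fc3}.
26f494a is in that set, so it is an ancestor of ed40fc3.

Yes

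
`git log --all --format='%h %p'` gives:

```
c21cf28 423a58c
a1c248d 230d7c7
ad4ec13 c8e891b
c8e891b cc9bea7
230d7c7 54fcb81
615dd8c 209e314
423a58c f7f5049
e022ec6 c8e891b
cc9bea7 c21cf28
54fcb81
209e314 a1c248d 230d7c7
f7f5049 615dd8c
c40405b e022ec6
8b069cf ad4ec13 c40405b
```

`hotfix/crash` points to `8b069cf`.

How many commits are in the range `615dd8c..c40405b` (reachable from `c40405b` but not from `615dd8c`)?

Reachable from c40405b: {209e314, 230d7c7, 423a58c, 54fcb81, 615dd8c, a1c248d, c21cf28, c40405b, c8e891b, cc9bea7, e022ec6, f7f5049}.
Reachable from 615dd8c: {209e314, 230d7c7, 54fcb81, 615dd8c, a1c248d}.
In c40405b's history but not 615dd8c's: {423a58c, c21cf28, c40405b, c8e891b, cc9bea7, e022ec6, f7f5049} — 7 commits.

7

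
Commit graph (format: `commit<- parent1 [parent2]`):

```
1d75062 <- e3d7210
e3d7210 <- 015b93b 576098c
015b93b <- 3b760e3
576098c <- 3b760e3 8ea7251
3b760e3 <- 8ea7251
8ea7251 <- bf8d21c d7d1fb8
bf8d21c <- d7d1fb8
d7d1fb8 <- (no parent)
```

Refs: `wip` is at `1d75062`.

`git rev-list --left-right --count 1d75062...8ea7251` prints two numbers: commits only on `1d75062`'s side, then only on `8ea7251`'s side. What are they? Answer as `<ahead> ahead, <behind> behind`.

Reachable from 1d75062: {015b93b, 1d75062, 3b760e3, 576098c, 8ea7251, bf8d21c, d7d1fb8, e3d7210}.
Reachable from 8ea7251: {8ea7251, bf8d21c, d7d1fb8}.
Only in 1d75062's history (ahead): {015b93b, 1d75062, 3b760e3, 576098c, e3d7210} — 5.
Only in 8ea7251's history (behind): {} — 0.

5 ahead, 0 behind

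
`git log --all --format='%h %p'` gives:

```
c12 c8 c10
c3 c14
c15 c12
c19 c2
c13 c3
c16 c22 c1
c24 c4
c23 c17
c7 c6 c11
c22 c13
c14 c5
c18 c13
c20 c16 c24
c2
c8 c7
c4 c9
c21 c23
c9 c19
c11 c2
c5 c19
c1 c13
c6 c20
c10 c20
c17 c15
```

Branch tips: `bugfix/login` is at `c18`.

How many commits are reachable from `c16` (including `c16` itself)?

9

Walking parent pointers from c16: reachable set = {c1, c13, c14, c16, c19, c2, c22, c3, c5}.
That is 9 commits.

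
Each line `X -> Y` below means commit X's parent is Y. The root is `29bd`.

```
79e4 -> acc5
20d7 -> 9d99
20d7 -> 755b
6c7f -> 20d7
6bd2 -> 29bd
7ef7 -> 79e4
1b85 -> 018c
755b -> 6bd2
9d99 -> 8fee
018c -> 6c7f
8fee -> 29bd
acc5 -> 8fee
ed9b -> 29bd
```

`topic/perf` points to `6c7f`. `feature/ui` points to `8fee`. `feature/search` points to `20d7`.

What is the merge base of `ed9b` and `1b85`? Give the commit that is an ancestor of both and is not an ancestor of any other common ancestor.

29bd

Ancestors of ed9b: {29bd, ed9b}.
Ancestors of 1b85: {018c, 1b85, 20d7, 29bd, 6bd2, 6c7f, 755b, 8fee, 9d99}.
Common ancestors: {29bd}.
The only common ancestor is 29bd, so it is the merge base.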